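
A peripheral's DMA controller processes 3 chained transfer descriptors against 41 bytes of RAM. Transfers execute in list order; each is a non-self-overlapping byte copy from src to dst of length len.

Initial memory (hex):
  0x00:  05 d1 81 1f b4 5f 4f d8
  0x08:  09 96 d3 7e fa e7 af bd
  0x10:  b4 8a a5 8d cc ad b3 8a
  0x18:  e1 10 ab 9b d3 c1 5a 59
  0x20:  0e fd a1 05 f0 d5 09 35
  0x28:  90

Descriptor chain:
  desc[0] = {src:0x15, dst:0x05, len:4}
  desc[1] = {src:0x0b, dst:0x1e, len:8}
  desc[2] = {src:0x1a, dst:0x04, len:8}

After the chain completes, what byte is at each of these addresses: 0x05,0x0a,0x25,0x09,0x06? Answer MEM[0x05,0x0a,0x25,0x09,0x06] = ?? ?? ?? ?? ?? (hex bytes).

D0: mem[0x05..0x08] <- [ad b3 8a e1]
D1: mem[0x1e..0x25] <- [7e fa e7 af bd b4 8a a5]
D2: mem[0x04..0x0b] <- [ab 9b d3 c1 7e fa e7 af]
query mem[0x05]=0x9b, mem[0x0a]=0xe7, mem[0x25]=0xa5, mem[0x09]=0xfa, mem[0x06]=0xd3

MEM[0x05,0x0a,0x25,0x09,0x06] = 9b e7 a5 fa d3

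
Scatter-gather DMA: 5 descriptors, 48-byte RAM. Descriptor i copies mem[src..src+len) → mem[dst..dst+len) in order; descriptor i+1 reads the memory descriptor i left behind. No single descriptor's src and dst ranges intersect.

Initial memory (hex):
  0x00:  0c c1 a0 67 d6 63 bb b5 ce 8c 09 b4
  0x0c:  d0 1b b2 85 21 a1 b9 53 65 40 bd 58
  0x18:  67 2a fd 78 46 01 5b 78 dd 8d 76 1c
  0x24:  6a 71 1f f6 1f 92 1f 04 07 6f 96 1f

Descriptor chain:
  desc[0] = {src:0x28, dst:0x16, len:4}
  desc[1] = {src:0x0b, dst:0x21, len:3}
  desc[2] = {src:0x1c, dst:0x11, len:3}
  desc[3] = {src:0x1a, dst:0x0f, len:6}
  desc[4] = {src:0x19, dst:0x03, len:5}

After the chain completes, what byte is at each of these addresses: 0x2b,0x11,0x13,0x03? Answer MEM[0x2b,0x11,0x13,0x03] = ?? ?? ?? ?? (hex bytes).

MEM[0x2b,0x11,0x13,0x03] = 04 46 5b 04

D0: mem[0x16..0x19] <- [1f 92 1f 04]
D1: mem[0x21..0x23] <- [b4 d0 1b]
D2: mem[0x11..0x13] <- [46 01 5b]
D3: mem[0x0f..0x14] <- [fd 78 46 01 5b 78]
D4: mem[0x03..0x07] <- [04 fd 78 46 01]
query mem[0x2b]=0x04, mem[0x11]=0x46, mem[0x13]=0x5b, mem[0x03]=0x04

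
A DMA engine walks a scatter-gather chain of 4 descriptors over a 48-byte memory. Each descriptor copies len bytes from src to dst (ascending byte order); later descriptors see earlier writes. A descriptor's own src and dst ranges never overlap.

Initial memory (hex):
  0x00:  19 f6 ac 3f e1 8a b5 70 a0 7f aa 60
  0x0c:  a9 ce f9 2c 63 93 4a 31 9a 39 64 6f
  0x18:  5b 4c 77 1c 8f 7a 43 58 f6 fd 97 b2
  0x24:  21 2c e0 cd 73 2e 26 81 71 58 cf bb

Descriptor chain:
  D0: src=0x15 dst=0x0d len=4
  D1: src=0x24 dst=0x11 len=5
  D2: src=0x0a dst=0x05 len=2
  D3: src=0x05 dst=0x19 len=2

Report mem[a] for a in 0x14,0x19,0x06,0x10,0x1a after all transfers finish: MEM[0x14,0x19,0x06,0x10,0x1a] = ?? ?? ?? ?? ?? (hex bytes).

D0: mem[0x0d..0x10] <- [39 64 6f 5b]
D1: mem[0x11..0x15] <- [21 2c e0 cd 73]
D2: mem[0x05..0x06] <- [aa 60]
D3: mem[0x19..0x1a] <- [aa 60]
query mem[0x14]=0xcd, mem[0x19]=0xaa, mem[0x06]=0x60, mem[0x10]=0x5b, mem[0x1a]=0x60

MEM[0x14,0x19,0x06,0x10,0x1a] = cd aa 60 5b 60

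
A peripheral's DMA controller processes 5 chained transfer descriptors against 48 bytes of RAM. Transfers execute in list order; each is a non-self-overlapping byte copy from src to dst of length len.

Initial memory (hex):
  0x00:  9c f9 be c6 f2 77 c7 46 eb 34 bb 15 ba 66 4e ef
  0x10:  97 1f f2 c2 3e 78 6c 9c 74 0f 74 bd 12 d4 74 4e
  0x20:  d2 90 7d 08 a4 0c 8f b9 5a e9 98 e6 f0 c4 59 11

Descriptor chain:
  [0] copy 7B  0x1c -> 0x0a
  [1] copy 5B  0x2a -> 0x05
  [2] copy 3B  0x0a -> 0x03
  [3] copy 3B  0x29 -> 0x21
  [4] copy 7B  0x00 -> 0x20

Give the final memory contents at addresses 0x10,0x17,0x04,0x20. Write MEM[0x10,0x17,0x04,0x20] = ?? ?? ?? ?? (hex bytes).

MEM[0x10,0x17,0x04,0x20] = 7d 9c d4 9c

  after D0: wrote 7B at 0x0a = 12d4744ed2907d
  after D1: wrote 5B at 0x05 = 98e6f0c459
  after D2: wrote 3B at 0x03 = 12d474
  after D3: wrote 3B at 0x21 = e998e6
  after D4: wrote 7B at 0x20 = 9cf9be12d474e6
query mem[0x10]=0x7d, mem[0x17]=0x9c, mem[0x04]=0xd4, mem[0x20]=0x9c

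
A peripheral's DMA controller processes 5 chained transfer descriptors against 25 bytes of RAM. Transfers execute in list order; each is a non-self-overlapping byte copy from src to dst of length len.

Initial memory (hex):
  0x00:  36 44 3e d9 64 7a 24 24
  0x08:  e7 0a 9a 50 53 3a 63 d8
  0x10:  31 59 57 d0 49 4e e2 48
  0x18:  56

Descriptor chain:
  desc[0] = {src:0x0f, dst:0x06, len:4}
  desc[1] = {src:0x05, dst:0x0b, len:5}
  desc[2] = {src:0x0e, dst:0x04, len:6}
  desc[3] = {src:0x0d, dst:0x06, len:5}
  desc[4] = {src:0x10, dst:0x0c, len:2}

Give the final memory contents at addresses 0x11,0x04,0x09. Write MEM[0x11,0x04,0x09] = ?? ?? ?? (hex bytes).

MEM[0x11,0x04,0x09] = 59 59 31

  after D0: wrote 4B at 0x06 = d8315957
  after D1: wrote 5B at 0x0b = 7ad8315957
  after D2: wrote 6B at 0x04 = 5957315957d0
  after D3: wrote 5B at 0x06 = 3159573159
  after D4: wrote 2B at 0x0c = 3159
query mem[0x11]=0x59, mem[0x04]=0x59, mem[0x09]=0x31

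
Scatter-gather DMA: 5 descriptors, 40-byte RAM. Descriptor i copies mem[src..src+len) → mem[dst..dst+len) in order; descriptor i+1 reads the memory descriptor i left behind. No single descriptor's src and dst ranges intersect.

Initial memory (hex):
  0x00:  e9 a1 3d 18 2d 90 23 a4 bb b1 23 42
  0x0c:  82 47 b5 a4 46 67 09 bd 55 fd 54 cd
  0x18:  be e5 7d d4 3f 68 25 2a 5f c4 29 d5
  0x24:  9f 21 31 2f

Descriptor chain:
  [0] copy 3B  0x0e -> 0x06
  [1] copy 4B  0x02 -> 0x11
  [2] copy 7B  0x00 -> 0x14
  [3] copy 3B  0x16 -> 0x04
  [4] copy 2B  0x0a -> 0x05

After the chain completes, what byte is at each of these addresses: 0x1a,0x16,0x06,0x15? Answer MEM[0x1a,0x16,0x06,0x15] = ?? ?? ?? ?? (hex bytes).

MEM[0x1a,0x16,0x06,0x15] = b5 3d 42 a1

D0: mem[0x06..0x08] <- [b5 a4 46]
D1: mem[0x11..0x14] <- [3d 18 2d 90]
D2: mem[0x14..0x1a] <- [e9 a1 3d 18 2d 90 b5]
D3: mem[0x04..0x06] <- [3d 18 2d]
D4: mem[0x05..0x06] <- [23 42]
query mem[0x1a]=0xb5, mem[0x16]=0x3d, mem[0x06]=0x42, mem[0x15]=0xa1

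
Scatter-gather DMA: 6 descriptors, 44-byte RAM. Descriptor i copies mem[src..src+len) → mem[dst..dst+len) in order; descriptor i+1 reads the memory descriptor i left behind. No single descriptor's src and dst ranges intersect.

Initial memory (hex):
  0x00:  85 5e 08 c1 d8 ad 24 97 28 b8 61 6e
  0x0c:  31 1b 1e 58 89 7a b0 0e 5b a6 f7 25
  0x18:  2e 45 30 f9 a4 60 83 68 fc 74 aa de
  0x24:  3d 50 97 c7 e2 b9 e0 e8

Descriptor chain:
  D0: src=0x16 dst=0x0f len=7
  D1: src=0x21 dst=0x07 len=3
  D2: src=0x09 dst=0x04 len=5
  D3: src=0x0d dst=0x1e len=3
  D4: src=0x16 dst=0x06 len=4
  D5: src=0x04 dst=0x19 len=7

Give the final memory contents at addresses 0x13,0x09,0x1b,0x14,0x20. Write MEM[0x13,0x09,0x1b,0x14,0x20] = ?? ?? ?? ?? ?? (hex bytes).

#0 dst[0x0f+7] := {0xf7,0x25,0x2e,0x45,0x30,0xf9,0xa4}
#1 dst[0x07+3] := {0x74,0xaa,0xde}
#2 dst[0x04+5] := {0xde,0x61,0x6e,0x31,0x1b}
#3 dst[0x1e+3] := {0x1b,0x1e,0xf7}
#4 dst[0x06+4] := {0xf7,0x25,0x2e,0x45}
#5 dst[0x19+7] := {0xde,0x61,0xf7,0x25,0x2e,0x45,0x61}
query mem[0x13]=0x30, mem[0x09]=0x45, mem[0x1b]=0xf7, mem[0x14]=0xf9, mem[0x20]=0xf7

MEM[0x13,0x09,0x1b,0x14,0x20] = 30 45 f7 f9 f7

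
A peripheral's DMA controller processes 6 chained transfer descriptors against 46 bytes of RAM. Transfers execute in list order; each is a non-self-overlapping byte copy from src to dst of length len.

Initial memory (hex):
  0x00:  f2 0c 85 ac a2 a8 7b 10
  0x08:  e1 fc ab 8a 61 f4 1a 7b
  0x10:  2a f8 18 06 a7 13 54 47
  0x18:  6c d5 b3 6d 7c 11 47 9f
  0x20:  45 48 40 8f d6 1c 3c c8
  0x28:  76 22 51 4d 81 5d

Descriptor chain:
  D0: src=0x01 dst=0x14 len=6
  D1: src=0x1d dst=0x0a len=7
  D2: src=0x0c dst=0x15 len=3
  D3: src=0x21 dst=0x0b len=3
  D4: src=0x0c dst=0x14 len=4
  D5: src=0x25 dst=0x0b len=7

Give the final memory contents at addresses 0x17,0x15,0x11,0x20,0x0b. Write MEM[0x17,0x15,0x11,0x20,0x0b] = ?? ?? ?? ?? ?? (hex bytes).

MEM[0x17,0x15,0x11,0x20,0x0b] = 40 8f 4d 45 1c

#0 dst[0x14+6] := {0x0c,0x85,0xac,0xa2,0xa8,0x7b}
#1 dst[0x0a+7] := {0x11,0x47,0x9f,0x45,0x48,0x40,0x8f}
#2 dst[0x15+3] := {0x9f,0x45,0x48}
#3 dst[0x0b+3] := {0x48,0x40,0x8f}
#4 dst[0x14+4] := {0x40,0x8f,0x48,0x40}
#5 dst[0x0b+7] := {0x1c,0x3c,0xc8,0x76,0x22,0x51,0x4d}
query mem[0x17]=0x40, mem[0x15]=0x8f, mem[0x11]=0x4d, mem[0x20]=0x45, mem[0x0b]=0x1c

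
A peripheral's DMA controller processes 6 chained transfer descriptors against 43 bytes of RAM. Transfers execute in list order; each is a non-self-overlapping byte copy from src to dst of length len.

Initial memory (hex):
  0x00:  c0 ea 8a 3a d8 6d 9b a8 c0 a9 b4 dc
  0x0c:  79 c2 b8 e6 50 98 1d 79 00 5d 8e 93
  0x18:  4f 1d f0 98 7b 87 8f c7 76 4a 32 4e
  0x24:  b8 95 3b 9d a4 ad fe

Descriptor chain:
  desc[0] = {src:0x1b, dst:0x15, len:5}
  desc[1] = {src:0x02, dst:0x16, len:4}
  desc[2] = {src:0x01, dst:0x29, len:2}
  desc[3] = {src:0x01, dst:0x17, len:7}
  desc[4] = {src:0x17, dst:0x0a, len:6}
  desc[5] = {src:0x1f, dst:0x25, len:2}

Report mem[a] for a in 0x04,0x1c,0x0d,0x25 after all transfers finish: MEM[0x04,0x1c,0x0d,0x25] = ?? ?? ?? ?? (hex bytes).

MEM[0x04,0x1c,0x0d,0x25] = d8 9b d8 c7

[0] 0x1b->0x15 len=5 : 98 7b 87 8f c7
[1] 0x02->0x16 len=4 : 8a 3a d8 6d
[2] 0x01->0x29 len=2 : ea 8a
[3] 0x01->0x17 len=7 : ea 8a 3a d8 6d 9b a8
[4] 0x17->0x0a len=6 : ea 8a 3a d8 6d 9b
[5] 0x1f->0x25 len=2 : c7 76
query mem[0x04]=0xd8, mem[0x1c]=0x9b, mem[0x0d]=0xd8, mem[0x25]=0xc7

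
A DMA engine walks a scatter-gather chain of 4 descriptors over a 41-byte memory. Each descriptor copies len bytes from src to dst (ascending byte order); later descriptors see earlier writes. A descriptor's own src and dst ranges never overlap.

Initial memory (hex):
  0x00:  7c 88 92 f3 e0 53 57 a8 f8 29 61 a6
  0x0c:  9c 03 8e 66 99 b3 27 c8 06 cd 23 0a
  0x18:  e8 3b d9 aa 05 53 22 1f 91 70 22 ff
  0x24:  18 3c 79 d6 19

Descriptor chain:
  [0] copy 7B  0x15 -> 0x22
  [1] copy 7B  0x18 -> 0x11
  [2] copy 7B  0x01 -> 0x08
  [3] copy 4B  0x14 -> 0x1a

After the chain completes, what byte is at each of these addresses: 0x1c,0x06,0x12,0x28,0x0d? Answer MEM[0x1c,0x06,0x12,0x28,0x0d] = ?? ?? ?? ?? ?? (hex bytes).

MEM[0x1c,0x06,0x12,0x28,0x0d] = 53 57 3b aa 57

D0: mem[0x22..0x28] <- [cd 23 0a e8 3b d9 aa]
D1: mem[0x11..0x17] <- [e8 3b d9 aa 05 53 22]
D2: mem[0x08..0x0e] <- [88 92 f3 e0 53 57 a8]
D3: mem[0x1a..0x1d] <- [aa 05 53 22]
query mem[0x1c]=0x53, mem[0x06]=0x57, mem[0x12]=0x3b, mem[0x28]=0xaa, mem[0x0d]=0x57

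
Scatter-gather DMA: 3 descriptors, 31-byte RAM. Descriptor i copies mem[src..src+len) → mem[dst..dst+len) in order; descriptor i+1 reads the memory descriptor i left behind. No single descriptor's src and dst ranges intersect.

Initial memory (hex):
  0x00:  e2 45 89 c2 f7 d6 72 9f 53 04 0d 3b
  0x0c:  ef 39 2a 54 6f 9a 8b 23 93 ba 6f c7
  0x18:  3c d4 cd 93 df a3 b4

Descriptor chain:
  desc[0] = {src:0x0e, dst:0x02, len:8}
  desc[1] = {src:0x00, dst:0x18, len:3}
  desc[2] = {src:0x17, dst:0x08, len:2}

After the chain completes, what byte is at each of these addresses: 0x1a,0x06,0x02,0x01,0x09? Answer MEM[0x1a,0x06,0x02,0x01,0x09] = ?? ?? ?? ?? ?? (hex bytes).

D0: mem[0x02..0x09] <- [2a 54 6f 9a 8b 23 93 ba]
D1: mem[0x18..0x1a] <- [e2 45 2a]
D2: mem[0x08..0x09] <- [c7 e2]
query mem[0x1a]=0x2a, mem[0x06]=0x8b, mem[0x02]=0x2a, mem[0x01]=0x45, mem[0x09]=0xe2

MEM[0x1a,0x06,0x02,0x01,0x09] = 2a 8b 2a 45 e2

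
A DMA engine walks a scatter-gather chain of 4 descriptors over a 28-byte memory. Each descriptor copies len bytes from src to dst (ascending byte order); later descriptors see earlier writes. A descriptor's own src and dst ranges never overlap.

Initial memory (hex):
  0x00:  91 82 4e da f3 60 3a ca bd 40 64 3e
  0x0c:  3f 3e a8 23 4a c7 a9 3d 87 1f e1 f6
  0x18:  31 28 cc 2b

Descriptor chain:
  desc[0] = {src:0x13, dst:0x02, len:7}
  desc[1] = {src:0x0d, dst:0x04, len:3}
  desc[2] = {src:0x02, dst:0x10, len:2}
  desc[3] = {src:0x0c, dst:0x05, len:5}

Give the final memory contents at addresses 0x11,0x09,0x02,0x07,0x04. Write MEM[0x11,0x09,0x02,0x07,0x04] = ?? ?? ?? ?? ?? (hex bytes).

  after D0: wrote 7B at 0x02 = 3d871fe1f63128
  after D1: wrote 3B at 0x04 = 3ea823
  after D2: wrote 2B at 0x10 = 3d87
  after D3: wrote 5B at 0x05 = 3f3ea8233d
query mem[0x11]=0x87, mem[0x09]=0x3d, mem[0x02]=0x3d, mem[0x07]=0xa8, mem[0x04]=0x3e

MEM[0x11,0x09,0x02,0x07,0x04] = 87 3d 3d a8 3e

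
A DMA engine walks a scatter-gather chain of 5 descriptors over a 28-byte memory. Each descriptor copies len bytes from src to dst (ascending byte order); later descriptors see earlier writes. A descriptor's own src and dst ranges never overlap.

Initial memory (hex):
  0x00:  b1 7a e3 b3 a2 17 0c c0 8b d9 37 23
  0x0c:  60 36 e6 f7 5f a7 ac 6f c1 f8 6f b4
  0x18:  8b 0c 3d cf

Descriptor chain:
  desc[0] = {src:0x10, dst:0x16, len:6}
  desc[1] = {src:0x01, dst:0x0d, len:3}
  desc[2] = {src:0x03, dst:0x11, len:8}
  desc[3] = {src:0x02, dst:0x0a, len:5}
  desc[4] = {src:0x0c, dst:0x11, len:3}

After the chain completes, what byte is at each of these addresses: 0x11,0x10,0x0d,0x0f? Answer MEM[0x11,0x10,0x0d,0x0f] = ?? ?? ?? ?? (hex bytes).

D0: mem[0x16..0x1b] <- [5f a7 ac 6f c1 f8]
D1: mem[0x0d..0x0f] <- [7a e3 b3]
D2: mem[0x11..0x18] <- [b3 a2 17 0c c0 8b d9 37]
D3: mem[0x0a..0x0e] <- [e3 b3 a2 17 0c]
D4: mem[0x11..0x13] <- [a2 17 0c]
query mem[0x11]=0xa2, mem[0x10]=0x5f, mem[0x0d]=0x17, mem[0x0f]=0xb3

MEM[0x11,0x10,0x0d,0x0f] = a2 5f 17 b3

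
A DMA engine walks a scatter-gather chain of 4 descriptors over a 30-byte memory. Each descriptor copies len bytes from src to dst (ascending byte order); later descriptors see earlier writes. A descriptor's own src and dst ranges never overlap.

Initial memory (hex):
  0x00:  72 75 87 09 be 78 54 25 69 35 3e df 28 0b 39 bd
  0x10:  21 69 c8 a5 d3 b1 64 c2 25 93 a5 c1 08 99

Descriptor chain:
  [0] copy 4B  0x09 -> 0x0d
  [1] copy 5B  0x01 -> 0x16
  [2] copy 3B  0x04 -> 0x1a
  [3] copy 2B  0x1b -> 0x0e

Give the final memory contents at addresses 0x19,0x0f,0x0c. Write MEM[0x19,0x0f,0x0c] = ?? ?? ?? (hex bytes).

  after D0: wrote 4B at 0x0d = 353edf28
  after D1: wrote 5B at 0x16 = 758709be78
  after D2: wrote 3B at 0x1a = be7854
  after D3: wrote 2B at 0x0e = 7854
query mem[0x19]=0xbe, mem[0x0f]=0x54, mem[0x0c]=0x28

MEM[0x19,0x0f,0x0c] = be 54 28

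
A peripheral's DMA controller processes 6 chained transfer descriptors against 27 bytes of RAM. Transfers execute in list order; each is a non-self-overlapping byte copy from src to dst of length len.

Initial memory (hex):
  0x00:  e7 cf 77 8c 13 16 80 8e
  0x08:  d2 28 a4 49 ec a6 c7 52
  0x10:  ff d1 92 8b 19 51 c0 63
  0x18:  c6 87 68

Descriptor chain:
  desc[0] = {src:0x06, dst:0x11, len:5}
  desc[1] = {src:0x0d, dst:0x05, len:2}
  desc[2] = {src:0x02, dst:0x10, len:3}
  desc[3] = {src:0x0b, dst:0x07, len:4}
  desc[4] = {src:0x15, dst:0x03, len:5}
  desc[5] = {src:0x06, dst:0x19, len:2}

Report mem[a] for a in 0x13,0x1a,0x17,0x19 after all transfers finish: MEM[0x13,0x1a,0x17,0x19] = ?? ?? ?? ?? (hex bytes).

MEM[0x13,0x1a,0x17,0x19] = d2 87 63 c6

[0] 0x06->0x11 len=5 : 80 8e d2 28 a4
[1] 0x0d->0x05 len=2 : a6 c7
[2] 0x02->0x10 len=3 : 77 8c 13
[3] 0x0b->0x07 len=4 : 49 ec a6 c7
[4] 0x15->0x03 len=5 : a4 c0 63 c6 87
[5] 0x06->0x19 len=2 : c6 87
query mem[0x13]=0xd2, mem[0x1a]=0x87, mem[0x17]=0x63, mem[0x19]=0xc6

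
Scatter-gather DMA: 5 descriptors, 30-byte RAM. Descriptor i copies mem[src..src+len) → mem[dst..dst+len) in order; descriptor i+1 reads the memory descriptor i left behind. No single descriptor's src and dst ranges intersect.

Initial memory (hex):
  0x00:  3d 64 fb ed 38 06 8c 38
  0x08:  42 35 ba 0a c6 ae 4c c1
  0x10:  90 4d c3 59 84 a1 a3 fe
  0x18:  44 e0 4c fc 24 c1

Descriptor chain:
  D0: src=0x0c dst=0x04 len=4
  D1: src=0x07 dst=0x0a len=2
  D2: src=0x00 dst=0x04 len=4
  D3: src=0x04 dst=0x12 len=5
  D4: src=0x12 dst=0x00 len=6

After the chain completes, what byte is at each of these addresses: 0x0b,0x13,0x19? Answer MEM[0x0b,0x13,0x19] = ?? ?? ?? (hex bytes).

MEM[0x0b,0x13,0x19] = 42 64 e0

[0] 0x0c->0x04 len=4 : c6 ae 4c c1
[1] 0x07->0x0a len=2 : c1 42
[2] 0x00->0x04 len=4 : 3d 64 fb ed
[3] 0x04->0x12 len=5 : 3d 64 fb ed 42
[4] 0x12->0x00 len=6 : 3d 64 fb ed 42 fe
query mem[0x0b]=0x42, mem[0x13]=0x64, mem[0x19]=0xe0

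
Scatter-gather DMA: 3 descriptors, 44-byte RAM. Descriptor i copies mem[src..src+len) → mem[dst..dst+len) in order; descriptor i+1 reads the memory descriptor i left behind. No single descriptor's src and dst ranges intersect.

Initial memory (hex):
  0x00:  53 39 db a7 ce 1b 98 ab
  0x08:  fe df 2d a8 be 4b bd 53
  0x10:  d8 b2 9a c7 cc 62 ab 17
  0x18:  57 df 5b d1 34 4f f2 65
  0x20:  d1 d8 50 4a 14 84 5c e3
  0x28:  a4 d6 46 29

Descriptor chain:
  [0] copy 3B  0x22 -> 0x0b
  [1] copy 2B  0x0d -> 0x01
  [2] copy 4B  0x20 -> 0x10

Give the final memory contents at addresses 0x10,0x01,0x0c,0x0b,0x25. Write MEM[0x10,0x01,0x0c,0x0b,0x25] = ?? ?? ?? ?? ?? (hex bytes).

D0: mem[0x0b..0x0d] <- [50 4a 14]
D1: mem[0x01..0x02] <- [14 bd]
D2: mem[0x10..0x13] <- [d1 d8 50 4a]
query mem[0x10]=0xd1, mem[0x01]=0x14, mem[0x0c]=0x4a, mem[0x0b]=0x50, mem[0x25]=0x84

MEM[0x10,0x01,0x0c,0x0b,0x25] = d1 14 4a 50 84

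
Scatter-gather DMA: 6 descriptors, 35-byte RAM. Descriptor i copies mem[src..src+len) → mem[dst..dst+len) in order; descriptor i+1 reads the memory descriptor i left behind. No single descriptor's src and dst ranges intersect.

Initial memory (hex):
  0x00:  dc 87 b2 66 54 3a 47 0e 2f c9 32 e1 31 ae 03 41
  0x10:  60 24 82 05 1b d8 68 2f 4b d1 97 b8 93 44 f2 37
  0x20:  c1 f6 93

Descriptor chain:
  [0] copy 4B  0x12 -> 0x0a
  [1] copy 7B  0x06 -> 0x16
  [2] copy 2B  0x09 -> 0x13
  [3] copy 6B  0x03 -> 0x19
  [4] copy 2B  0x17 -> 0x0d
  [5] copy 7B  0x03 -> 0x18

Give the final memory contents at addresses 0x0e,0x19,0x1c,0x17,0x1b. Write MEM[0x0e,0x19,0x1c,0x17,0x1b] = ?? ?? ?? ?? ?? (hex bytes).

MEM[0x0e,0x19,0x1c,0x17,0x1b] = 2f 54 0e 0e 47

D0: mem[0x0a..0x0d] <- [82 05 1b d8]
D1: mem[0x16..0x1c] <- [47 0e 2f c9 82 05 1b]
D2: mem[0x13..0x14] <- [c9 82]
D3: mem[0x19..0x1e] <- [66 54 3a 47 0e 2f]
D4: mem[0x0d..0x0e] <- [0e 2f]
D5: mem[0x18..0x1e] <- [66 54 3a 47 0e 2f c9]
query mem[0x0e]=0x2f, mem[0x19]=0x54, mem[0x1c]=0x0e, mem[0x17]=0x0e, mem[0x1b]=0x47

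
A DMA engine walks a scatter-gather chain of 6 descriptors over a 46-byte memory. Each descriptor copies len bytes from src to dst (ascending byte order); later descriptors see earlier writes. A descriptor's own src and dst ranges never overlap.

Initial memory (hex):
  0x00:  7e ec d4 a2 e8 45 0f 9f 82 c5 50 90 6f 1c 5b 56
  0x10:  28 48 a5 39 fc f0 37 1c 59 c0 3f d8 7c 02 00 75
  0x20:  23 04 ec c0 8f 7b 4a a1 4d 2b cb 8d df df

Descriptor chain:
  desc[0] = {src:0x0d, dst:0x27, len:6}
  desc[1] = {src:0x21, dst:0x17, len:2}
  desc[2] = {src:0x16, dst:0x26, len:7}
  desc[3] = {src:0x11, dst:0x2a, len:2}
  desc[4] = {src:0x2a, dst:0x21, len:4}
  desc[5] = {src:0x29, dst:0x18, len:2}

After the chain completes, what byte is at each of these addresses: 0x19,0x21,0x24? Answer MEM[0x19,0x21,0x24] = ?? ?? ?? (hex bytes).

[0] 0x0d->0x27 len=6 : 1c 5b 56 28 48 a5
[1] 0x21->0x17 len=2 : 04 ec
[2] 0x16->0x26 len=7 : 37 04 ec c0 3f d8 7c
[3] 0x11->0x2a len=2 : 48 a5
[4] 0x2a->0x21 len=4 : 48 a5 7c df
[5] 0x29->0x18 len=2 : c0 48
query mem[0x19]=0x48, mem[0x21]=0x48, mem[0x24]=0xdf

MEM[0x19,0x21,0x24] = 48 48 df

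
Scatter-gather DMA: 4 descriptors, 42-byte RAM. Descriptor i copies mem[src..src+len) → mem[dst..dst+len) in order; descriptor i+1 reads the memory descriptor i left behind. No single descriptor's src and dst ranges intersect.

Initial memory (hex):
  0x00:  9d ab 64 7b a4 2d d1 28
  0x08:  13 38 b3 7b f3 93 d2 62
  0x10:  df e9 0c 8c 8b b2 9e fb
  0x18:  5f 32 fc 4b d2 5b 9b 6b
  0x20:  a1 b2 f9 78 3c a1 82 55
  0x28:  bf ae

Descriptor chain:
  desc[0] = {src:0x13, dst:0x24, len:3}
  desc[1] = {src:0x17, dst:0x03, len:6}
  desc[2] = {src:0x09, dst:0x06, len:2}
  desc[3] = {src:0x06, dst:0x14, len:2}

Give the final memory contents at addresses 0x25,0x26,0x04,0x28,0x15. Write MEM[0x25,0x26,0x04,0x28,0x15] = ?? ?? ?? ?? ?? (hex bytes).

[0] 0x13->0x24 len=3 : 8c 8b b2
[1] 0x17->0x03 len=6 : fb 5f 32 fc 4b d2
[2] 0x09->0x06 len=2 : 38 b3
[3] 0x06->0x14 len=2 : 38 b3
query mem[0x25]=0x8b, mem[0x26]=0xb2, mem[0x04]=0x5f, mem[0x28]=0xbf, mem[0x15]=0xb3

MEM[0x25,0x26,0x04,0x28,0x15] = 8b b2 5f bf b3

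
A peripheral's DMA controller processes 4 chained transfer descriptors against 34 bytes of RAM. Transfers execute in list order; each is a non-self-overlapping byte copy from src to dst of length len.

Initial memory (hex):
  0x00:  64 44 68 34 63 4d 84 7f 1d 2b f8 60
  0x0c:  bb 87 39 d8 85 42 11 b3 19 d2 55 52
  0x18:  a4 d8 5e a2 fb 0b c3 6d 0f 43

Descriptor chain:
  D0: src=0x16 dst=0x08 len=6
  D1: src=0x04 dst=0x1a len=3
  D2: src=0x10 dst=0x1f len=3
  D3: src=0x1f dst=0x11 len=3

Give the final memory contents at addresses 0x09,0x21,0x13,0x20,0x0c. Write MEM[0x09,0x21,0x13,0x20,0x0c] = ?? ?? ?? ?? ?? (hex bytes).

[0] 0x16->0x08 len=6 : 55 52 a4 d8 5e a2
[1] 0x04->0x1a len=3 : 63 4d 84
[2] 0x10->0x1f len=3 : 85 42 11
[3] 0x1f->0x11 len=3 : 85 42 11
query mem[0x09]=0x52, mem[0x21]=0x11, mem[0x13]=0x11, mem[0x20]=0x42, mem[0x0c]=0x5e

MEM[0x09,0x21,0x13,0x20,0x0c] = 52 11 11 42 5e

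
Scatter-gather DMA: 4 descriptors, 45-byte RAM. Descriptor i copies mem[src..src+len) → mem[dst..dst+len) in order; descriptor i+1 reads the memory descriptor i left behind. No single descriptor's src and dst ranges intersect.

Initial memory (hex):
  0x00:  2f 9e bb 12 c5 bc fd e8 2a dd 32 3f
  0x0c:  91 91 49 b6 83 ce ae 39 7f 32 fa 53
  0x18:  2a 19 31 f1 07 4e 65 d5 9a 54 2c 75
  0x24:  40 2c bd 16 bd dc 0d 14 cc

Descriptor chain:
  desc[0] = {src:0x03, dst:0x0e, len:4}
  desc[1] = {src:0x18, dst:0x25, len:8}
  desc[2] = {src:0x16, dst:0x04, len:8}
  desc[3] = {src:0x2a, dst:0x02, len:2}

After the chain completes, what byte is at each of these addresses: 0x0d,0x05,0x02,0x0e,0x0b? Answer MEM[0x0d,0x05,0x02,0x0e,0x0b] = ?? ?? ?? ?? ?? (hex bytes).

MEM[0x0d,0x05,0x02,0x0e,0x0b] = 91 53 4e 12 4e

  after D0: wrote 4B at 0x0e = 12c5bcfd
  after D1: wrote 8B at 0x25 = 2a1931f1074e65d5
  after D2: wrote 8B at 0x04 = fa532a1931f1074e
  after D3: wrote 2B at 0x02 = 4e65
query mem[0x0d]=0x91, mem[0x05]=0x53, mem[0x02]=0x4e, mem[0x0e]=0x12, mem[0x0b]=0x4e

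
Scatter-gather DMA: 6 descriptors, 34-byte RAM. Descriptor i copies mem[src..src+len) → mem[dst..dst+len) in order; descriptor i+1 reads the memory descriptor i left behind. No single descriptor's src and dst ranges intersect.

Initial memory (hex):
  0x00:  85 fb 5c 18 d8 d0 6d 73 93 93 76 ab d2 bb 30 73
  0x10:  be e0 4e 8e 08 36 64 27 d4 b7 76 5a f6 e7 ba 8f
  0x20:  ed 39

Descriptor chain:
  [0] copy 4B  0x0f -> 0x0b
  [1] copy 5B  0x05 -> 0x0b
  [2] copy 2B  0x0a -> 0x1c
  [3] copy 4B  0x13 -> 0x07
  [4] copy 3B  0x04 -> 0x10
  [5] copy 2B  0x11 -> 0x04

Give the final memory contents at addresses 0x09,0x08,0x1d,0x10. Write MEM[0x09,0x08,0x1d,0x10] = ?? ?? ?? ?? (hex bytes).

  after D0: wrote 4B at 0x0b = 73bee04e
  after D1: wrote 5B at 0x0b = d06d739393
  after D2: wrote 2B at 0x1c = 76d0
  after D3: wrote 4B at 0x07 = 8e083664
  after D4: wrote 3B at 0x10 = d8d06d
  after D5: wrote 2B at 0x04 = d06d
query mem[0x09]=0x36, mem[0x08]=0x08, mem[0x1d]=0xd0, mem[0x10]=0xd8

MEM[0x09,0x08,0x1d,0x10] = 36 08 d0 d8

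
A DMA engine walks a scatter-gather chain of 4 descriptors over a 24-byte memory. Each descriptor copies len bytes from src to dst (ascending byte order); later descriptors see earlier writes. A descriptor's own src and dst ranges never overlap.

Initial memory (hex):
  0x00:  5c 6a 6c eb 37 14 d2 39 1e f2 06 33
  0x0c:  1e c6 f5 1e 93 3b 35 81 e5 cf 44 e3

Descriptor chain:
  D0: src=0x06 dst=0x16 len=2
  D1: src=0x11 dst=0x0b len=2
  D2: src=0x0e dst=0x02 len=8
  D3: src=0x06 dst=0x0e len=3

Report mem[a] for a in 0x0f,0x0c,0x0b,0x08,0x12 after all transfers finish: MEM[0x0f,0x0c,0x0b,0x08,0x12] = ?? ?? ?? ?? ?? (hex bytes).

[0] 0x06->0x16 len=2 : d2 39
[1] 0x11->0x0b len=2 : 3b 35
[2] 0x0e->0x02 len=8 : f5 1e 93 3b 35 81 e5 cf
[3] 0x06->0x0e len=3 : 35 81 e5
query mem[0x0f]=0x81, mem[0x0c]=0x35, mem[0x0b]=0x3b, mem[0x08]=0xe5, mem[0x12]=0x35

MEM[0x0f,0x0c,0x0b,0x08,0x12] = 81 35 3b e5 35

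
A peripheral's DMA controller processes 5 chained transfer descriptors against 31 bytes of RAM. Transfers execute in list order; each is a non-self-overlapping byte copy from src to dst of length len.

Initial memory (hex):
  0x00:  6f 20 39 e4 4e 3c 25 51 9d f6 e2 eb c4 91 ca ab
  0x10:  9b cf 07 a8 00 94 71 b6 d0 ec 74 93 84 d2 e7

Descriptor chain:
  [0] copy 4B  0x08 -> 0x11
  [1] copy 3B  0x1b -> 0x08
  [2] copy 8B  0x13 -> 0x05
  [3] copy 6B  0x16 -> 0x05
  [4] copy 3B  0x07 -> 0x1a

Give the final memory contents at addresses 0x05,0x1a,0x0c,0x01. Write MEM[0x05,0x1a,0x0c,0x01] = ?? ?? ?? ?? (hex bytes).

D0: mem[0x11..0x14] <- [9d f6 e2 eb]
D1: mem[0x08..0x0a] <- [93 84 d2]
D2: mem[0x05..0x0c] <- [e2 eb 94 71 b6 d0 ec 74]
D3: mem[0x05..0x0a] <- [71 b6 d0 ec 74 93]
D4: mem[0x1a..0x1c] <- [d0 ec 74]
query mem[0x05]=0x71, mem[0x1a]=0xd0, mem[0x0c]=0x74, mem[0x01]=0x20

MEM[0x05,0x1a,0x0c,0x01] = 71 d0 74 20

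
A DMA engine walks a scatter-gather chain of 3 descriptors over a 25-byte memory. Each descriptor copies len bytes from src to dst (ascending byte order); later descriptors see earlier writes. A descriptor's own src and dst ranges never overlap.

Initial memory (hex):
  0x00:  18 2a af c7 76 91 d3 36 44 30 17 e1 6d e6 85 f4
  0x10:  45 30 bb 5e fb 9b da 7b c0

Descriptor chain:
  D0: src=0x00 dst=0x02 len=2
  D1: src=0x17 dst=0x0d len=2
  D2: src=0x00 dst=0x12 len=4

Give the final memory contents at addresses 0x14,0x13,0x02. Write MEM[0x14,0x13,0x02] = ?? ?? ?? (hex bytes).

D0: mem[0x02..0x03] <- [18 2a]
D1: mem[0x0d..0x0e] <- [7b c0]
D2: mem[0x12..0x15] <- [18 2a 18 2a]
query mem[0x14]=0x18, mem[0x13]=0x2a, mem[0x02]=0x18

MEM[0x14,0x13,0x02] = 18 2a 18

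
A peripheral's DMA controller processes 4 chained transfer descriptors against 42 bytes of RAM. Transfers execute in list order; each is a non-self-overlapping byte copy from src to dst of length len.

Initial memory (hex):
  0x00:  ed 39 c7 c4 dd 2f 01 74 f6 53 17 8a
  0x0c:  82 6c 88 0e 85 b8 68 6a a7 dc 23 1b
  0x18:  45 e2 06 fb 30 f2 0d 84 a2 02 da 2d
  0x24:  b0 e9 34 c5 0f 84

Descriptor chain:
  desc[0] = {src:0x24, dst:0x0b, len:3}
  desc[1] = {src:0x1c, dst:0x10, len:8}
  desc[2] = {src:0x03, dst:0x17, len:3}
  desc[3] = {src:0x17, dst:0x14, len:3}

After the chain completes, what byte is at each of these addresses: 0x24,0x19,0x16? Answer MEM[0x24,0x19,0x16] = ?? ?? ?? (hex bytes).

  after D0: wrote 3B at 0x0b = b0e934
  after D1: wrote 8B at 0x10 = 30f20d84a202da2d
  after D2: wrote 3B at 0x17 = c4dd2f
  after D3: wrote 3B at 0x14 = c4dd2f
query mem[0x24]=0xb0, mem[0x19]=0x2f, mem[0x16]=0x2f

MEM[0x24,0x19,0x16] = b0 2f 2f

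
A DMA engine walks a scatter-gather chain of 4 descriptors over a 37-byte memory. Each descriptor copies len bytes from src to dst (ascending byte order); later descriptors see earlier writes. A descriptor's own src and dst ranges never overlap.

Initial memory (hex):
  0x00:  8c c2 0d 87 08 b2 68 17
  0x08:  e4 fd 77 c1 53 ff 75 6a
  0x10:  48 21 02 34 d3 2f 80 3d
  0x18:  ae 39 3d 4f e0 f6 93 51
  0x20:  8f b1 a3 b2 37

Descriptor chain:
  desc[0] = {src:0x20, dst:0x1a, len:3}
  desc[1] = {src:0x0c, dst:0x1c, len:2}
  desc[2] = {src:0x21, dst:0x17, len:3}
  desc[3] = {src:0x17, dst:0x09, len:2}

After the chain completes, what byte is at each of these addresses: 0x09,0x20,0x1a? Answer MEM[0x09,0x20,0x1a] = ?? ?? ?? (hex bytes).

D0: mem[0x1a..0x1c] <- [8f b1 a3]
D1: mem[0x1c..0x1d] <- [53 ff]
D2: mem[0x17..0x19] <- [b1 a3 b2]
D3: mem[0x09..0x0a] <- [b1 a3]
query mem[0x09]=0xb1, mem[0x20]=0x8f, mem[0x1a]=0x8f

MEM[0x09,0x20,0x1a] = b1 8f 8f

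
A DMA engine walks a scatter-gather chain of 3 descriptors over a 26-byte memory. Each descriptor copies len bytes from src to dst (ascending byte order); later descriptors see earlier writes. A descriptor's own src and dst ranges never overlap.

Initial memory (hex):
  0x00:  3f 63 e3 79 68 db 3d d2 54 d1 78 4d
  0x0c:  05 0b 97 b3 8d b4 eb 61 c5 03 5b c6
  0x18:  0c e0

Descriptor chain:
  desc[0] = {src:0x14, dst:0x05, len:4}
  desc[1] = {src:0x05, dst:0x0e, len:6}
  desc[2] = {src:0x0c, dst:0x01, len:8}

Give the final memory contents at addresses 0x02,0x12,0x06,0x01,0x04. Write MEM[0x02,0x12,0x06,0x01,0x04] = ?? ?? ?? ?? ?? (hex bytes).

[0] 0x14->0x05 len=4 : c5 03 5b c6
[1] 0x05->0x0e len=6 : c5 03 5b c6 d1 78
[2] 0x0c->0x01 len=8 : 05 0b c5 03 5b c6 d1 78
query mem[0x02]=0x0b, mem[0x12]=0xd1, mem[0x06]=0xc6, mem[0x01]=0x05, mem[0x04]=0x03

MEM[0x02,0x12,0x06,0x01,0x04] = 0b d1 c6 05 03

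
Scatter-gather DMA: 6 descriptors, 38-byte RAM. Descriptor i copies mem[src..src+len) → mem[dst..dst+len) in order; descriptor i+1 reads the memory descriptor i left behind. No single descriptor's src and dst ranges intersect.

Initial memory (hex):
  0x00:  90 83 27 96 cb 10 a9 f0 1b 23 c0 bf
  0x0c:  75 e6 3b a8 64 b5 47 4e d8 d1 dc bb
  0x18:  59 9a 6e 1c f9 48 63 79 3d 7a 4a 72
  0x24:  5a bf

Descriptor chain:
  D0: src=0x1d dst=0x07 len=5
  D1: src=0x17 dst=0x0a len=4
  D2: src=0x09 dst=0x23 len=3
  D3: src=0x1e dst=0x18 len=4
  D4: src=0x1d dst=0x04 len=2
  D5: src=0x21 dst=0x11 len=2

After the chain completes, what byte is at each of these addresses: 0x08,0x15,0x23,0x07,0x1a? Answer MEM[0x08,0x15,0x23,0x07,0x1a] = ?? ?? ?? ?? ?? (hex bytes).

MEM[0x08,0x15,0x23,0x07,0x1a] = 63 d1 79 48 3d

  after D0: wrote 5B at 0x07 = 4863793d7a
  after D1: wrote 4B at 0x0a = bb599a6e
  after D2: wrote 3B at 0x23 = 79bb59
  after D3: wrote 4B at 0x18 = 63793d7a
  after D4: wrote 2B at 0x04 = 4863
  after D5: wrote 2B at 0x11 = 7a4a
query mem[0x08]=0x63, mem[0x15]=0xd1, mem[0x23]=0x79, mem[0x07]=0x48, mem[0x1a]=0x3d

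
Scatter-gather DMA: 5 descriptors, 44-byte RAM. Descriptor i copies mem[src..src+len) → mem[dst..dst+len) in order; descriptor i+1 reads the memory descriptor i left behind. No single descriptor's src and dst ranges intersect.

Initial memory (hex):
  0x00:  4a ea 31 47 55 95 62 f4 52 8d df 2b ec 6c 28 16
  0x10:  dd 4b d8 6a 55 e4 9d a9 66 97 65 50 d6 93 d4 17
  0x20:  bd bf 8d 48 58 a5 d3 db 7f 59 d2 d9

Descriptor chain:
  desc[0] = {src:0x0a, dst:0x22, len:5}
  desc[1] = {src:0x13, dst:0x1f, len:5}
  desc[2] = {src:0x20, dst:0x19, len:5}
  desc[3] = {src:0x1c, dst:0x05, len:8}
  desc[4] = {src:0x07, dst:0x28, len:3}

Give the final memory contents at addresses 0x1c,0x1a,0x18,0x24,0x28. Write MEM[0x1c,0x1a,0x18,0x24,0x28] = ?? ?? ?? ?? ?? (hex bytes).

[0] 0x0a->0x22 len=5 : df 2b ec 6c 28
[1] 0x13->0x1f len=5 : 6a 55 e4 9d a9
[2] 0x20->0x19 len=5 : 55 e4 9d a9 ec
[3] 0x1c->0x05 len=8 : a9 ec d4 6a 55 e4 9d a9
[4] 0x07->0x28 len=3 : d4 6a 55
query mem[0x1c]=0xa9, mem[0x1a]=0xe4, mem[0x18]=0x66, mem[0x24]=0xec, mem[0x28]=0xd4

MEM[0x1c,0x1a,0x18,0x24,0x28] = a9 e4 66 ec d4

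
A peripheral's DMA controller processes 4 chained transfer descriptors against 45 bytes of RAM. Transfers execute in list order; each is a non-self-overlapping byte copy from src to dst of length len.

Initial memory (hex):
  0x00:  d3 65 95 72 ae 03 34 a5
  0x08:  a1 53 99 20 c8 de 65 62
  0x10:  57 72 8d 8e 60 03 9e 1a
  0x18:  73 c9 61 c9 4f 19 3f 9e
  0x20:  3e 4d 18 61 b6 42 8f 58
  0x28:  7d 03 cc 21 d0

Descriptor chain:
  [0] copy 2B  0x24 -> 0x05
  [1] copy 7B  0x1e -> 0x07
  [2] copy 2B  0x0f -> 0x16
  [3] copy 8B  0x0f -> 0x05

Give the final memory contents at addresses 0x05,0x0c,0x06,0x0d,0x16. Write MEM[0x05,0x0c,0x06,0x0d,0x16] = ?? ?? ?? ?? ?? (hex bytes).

MEM[0x05,0x0c,0x06,0x0d,0x16] = 62 62 57 b6 62

D0: mem[0x05..0x06] <- [b6 42]
D1: mem[0x07..0x0d] <- [3f 9e 3e 4d 18 61 b6]
D2: mem[0x16..0x17] <- [62 57]
D3: mem[0x05..0x0c] <- [62 57 72 8d 8e 60 03 62]
query mem[0x05]=0x62, mem[0x0c]=0x62, mem[0x06]=0x57, mem[0x0d]=0xb6, mem[0x16]=0x62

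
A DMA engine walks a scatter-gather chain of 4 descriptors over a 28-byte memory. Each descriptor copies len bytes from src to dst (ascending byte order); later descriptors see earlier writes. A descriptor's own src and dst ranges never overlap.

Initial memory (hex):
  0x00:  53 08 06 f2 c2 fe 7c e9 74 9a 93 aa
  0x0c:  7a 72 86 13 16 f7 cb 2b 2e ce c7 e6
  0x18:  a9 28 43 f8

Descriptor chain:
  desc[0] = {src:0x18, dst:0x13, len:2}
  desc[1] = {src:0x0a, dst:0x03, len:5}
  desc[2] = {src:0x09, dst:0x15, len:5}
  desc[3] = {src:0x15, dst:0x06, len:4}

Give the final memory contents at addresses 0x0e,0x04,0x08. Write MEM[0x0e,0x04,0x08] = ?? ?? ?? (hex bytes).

MEM[0x0e,0x04,0x08] = 86 aa aa

#0 dst[0x13+2] := {0xa9,0x28}
#1 dst[0x03+5] := {0x93,0xaa,0x7a,0x72,0x86}
#2 dst[0x15+5] := {0x9a,0x93,0xaa,0x7a,0x72}
#3 dst[0x06+4] := {0x9a,0x93,0xaa,0x7a}
query mem[0x0e]=0x86, mem[0x04]=0xaa, mem[0x08]=0xaa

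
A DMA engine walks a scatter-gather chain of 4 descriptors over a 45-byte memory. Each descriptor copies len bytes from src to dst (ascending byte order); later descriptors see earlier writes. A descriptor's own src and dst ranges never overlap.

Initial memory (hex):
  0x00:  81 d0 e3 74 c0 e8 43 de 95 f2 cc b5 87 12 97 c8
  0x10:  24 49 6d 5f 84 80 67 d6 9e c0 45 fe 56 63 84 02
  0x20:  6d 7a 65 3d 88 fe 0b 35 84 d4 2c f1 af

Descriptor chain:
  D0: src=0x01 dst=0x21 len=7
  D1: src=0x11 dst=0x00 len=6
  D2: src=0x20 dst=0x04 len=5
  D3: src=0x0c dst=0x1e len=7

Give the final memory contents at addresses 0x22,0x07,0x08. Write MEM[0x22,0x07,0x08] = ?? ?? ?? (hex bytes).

D0: mem[0x21..0x27] <- [d0 e3 74 c0 e8 43 de]
D1: mem[0x00..0x05] <- [49 6d 5f 84 80 67]
D2: mem[0x04..0x08] <- [6d d0 e3 74 c0]
D3: mem[0x1e..0x24] <- [87 12 97 c8 24 49 6d]
query mem[0x22]=0x24, mem[0x07]=0x74, mem[0x08]=0xc0

MEM[0x22,0x07,0x08] = 24 74 c0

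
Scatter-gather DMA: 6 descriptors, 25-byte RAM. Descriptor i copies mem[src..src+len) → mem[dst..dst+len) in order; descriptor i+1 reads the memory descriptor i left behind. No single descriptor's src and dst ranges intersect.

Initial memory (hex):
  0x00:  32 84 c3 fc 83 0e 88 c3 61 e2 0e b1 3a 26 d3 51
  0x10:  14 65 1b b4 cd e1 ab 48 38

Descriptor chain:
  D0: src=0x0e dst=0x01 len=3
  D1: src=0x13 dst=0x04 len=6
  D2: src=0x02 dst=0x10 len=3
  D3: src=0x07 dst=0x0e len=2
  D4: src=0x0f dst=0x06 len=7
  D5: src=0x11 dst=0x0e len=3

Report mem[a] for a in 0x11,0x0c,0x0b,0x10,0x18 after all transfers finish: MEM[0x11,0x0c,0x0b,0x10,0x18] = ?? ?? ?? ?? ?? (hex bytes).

MEM[0x11,0x0c,0x0b,0x10,0x18] = 14 e1 cd b4 38

  after D0: wrote 3B at 0x01 = d35114
  after D1: wrote 6B at 0x04 = b4cde1ab4838
  after D2: wrote 3B at 0x10 = 5114b4
  after D3: wrote 2B at 0x0e = ab48
  after D4: wrote 7B at 0x06 = 485114b4b4cde1
  after D5: wrote 3B at 0x0e = 14b4b4
query mem[0x11]=0x14, mem[0x0c]=0xe1, mem[0x0b]=0xcd, mem[0x10]=0xb4, mem[0x18]=0x38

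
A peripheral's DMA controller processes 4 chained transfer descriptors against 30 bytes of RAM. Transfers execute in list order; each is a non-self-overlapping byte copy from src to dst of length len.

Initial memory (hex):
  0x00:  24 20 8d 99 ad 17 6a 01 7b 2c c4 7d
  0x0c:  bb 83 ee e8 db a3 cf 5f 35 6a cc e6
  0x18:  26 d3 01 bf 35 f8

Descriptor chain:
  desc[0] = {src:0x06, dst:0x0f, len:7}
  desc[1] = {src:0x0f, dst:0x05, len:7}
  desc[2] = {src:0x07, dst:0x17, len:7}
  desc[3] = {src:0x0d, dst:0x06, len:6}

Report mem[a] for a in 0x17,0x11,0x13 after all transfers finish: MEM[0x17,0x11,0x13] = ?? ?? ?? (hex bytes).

MEM[0x17,0x11,0x13] = 7b 7b c4

  after D0: wrote 7B at 0x0f = 6a017b2cc47dbb
  after D1: wrote 7B at 0x05 = 6a017b2cc47dbb
  after D2: wrote 7B at 0x17 = 7b2cc47dbbbb83
  after D3: wrote 6B at 0x06 = 83ee6a017b2c
query mem[0x17]=0x7b, mem[0x11]=0x7b, mem[0x13]=0xc4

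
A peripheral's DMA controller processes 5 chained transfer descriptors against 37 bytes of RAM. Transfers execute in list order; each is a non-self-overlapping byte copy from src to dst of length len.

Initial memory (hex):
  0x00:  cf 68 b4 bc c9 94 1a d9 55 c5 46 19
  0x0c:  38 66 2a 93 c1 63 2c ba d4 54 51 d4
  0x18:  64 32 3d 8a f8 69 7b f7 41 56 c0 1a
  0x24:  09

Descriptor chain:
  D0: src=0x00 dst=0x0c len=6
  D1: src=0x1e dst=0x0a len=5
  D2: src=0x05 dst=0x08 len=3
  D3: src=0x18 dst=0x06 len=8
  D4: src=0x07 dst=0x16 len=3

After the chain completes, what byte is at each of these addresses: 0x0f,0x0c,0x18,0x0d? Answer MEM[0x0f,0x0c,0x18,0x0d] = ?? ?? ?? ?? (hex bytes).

#0 dst[0x0c+6] := {0xcf,0x68,0xb4,0xbc,0xc9,0x94}
#1 dst[0x0a+5] := {0x7b,0xf7,0x41,0x56,0xc0}
#2 dst[0x08+3] := {0x94,0x1a,0xd9}
#3 dst[0x06+8] := {0x64,0x32,0x3d,0x8a,0xf8,0x69,0x7b,0xf7}
#4 dst[0x16+3] := {0x32,0x3d,0x8a}
query mem[0x0f]=0xbc, mem[0x0c]=0x7b, mem[0x18]=0x8a, mem[0x0d]=0xf7

MEM[0x0f,0x0c,0x18,0x0d] = bc 7b 8a f7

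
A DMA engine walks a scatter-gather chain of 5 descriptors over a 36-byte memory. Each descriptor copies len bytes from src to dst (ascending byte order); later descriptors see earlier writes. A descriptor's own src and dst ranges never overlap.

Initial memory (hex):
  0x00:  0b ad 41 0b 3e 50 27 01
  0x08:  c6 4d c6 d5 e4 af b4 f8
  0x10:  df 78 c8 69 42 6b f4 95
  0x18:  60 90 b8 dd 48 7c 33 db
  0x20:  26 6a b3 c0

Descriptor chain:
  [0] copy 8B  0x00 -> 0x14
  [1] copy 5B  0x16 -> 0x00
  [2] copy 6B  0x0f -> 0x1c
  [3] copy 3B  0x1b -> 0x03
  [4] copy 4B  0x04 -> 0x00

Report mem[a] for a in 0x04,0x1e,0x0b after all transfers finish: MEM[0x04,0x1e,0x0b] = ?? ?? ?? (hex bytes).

MEM[0x04,0x1e,0x0b] = f8 78 d5

[0] 0x00->0x14 len=8 : 0b ad 41 0b 3e 50 27 01
[1] 0x16->0x00 len=5 : 41 0b 3e 50 27
[2] 0x0f->0x1c len=6 : f8 df 78 c8 69 0b
[3] 0x1b->0x03 len=3 : 01 f8 df
[4] 0x04->0x00 len=4 : f8 df 27 01
query mem[0x04]=0xf8, mem[0x1e]=0x78, mem[0x0b]=0xd5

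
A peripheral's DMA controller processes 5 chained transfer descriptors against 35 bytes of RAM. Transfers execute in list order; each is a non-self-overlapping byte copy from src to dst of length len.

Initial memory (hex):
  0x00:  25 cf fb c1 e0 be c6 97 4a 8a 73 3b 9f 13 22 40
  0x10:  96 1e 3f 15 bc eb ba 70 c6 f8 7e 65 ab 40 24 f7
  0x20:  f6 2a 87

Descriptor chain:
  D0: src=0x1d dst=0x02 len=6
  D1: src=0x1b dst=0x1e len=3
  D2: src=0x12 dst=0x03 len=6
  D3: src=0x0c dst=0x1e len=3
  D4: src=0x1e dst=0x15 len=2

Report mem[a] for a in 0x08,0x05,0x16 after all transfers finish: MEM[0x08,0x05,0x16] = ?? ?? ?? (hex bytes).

  after D0: wrote 6B at 0x02 = 4024f7f62a87
  after D1: wrote 3B at 0x1e = 65ab40
  after D2: wrote 6B at 0x03 = 3f15bcebba70
  after D3: wrote 3B at 0x1e = 9f1322
  after D4: wrote 2B at 0x15 = 9f13
query mem[0x08]=0x70, mem[0x05]=0xbc, mem[0x16]=0x13

MEM[0x08,0x05,0x16] = 70 bc 13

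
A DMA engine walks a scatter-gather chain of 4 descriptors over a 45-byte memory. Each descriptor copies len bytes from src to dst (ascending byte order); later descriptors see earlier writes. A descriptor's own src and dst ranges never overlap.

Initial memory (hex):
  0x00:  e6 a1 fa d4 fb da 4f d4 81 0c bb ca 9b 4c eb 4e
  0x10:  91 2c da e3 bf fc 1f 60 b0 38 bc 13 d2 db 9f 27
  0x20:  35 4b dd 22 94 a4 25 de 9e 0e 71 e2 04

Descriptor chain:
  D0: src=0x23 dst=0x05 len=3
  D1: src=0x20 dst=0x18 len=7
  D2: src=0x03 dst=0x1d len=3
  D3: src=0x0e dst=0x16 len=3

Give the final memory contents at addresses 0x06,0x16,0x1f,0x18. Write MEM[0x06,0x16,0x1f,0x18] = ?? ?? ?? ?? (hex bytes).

D0: mem[0x05..0x07] <- [22 94 a4]
D1: mem[0x18..0x1e] <- [35 4b dd 22 94 a4 25]
D2: mem[0x1d..0x1f] <- [d4 fb 22]
D3: mem[0x16..0x18] <- [eb 4e 91]
query mem[0x06]=0x94, mem[0x16]=0xeb, mem[0x1f]=0x22, mem[0x18]=0x91

MEM[0x06,0x16,0x1f,0x18] = 94 eb 22 91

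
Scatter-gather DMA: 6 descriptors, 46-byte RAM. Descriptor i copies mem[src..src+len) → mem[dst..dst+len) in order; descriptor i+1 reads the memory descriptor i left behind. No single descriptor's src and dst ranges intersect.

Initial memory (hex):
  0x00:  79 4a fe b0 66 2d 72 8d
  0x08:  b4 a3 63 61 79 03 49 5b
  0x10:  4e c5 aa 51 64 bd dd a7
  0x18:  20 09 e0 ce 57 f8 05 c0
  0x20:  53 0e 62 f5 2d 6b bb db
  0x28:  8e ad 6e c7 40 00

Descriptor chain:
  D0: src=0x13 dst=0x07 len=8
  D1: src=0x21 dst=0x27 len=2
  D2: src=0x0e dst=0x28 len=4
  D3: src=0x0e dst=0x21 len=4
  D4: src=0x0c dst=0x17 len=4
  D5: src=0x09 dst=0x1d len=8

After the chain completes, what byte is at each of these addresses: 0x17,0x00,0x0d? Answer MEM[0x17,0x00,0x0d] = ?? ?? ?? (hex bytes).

[0] 0x13->0x07 len=8 : 51 64 bd dd a7 20 09 e0
[1] 0x21->0x27 len=2 : 0e 62
[2] 0x0e->0x28 len=4 : e0 5b 4e c5
[3] 0x0e->0x21 len=4 : e0 5b 4e c5
[4] 0x0c->0x17 len=4 : 20 09 e0 5b
[5] 0x09->0x1d len=8 : bd dd a7 20 09 e0 5b 4e
query mem[0x17]=0x20, mem[0x00]=0x79, mem[0x0d]=0x09

MEM[0x17,0x00,0x0d] = 20 79 09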